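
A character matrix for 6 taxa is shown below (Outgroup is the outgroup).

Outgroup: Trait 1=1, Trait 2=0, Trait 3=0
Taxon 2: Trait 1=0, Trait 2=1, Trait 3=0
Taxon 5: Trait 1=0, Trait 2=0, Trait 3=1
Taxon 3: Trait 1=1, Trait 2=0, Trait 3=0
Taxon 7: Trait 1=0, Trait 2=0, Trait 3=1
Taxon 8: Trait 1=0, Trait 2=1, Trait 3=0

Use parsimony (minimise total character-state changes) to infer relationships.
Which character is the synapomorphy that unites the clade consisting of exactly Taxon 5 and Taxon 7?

Trait 3

Character polarity is set by the outgroup: the derived state is whichever differs from the outgroup's state, so for Trait 1 the derived state is '0', and for the remaining characters it is '1'.
Only Taxon 2, Taxon 5, Taxon 7, and Taxon 8 show the derived state '0' for Trait 1, supporting them as a clade.
Trait 2 (derived state '1') is shared by Taxon 2 and Taxon 8 — a synapomorphy uniting that clade.
Only Taxon 5 and Taxon 7 show the derived state '1' for Trait 3, supporting them as a clade.
Most parsimonious ingroup topology: (((Taxon 2,Taxon 8),(Taxon 5,Taxon 7)),Taxon 3).
The clade {Taxon 5, Taxon 7} is supported by Trait 3: its derived state '1' occurs in exactly those taxa and in no other taxon (including the outgroup).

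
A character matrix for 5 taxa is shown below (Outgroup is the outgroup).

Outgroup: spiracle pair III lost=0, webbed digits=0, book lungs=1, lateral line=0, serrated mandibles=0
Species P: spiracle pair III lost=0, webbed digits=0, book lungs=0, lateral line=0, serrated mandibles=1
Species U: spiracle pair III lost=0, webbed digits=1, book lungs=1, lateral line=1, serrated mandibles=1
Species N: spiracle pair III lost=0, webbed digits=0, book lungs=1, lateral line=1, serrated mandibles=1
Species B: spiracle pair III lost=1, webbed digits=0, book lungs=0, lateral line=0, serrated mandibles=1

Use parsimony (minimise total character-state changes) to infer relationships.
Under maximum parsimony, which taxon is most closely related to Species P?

Character polarity is set by the outgroup: the derived state is whichever differs from the outgroup's state, so for book lungs the derived state is '0', and for the remaining characters it is '1'.
spiracle pair III lost: derived state '1' in Species B only — an autapomorphy, so it tells us nothing about relationships among taxa.
webbed digits: derived state '1' in Species U only — an autapomorphy, so it tells us nothing about relationships among taxa.
Only Species B and Species P show the derived state '0' for book lungs, supporting them as a clade.
Only Species N and Species U show the derived state '1' for lateral line, supporting them as a clade.
serrated mandibles (derived state '1') is shared by all ingroup taxa — unites the whole ingroup.
Most parsimonious ingroup topology: ((Species P,Species B),(Species U,Species N)).
Species P and Species B form a cherry on this tree, so they are sister taxa.

Species B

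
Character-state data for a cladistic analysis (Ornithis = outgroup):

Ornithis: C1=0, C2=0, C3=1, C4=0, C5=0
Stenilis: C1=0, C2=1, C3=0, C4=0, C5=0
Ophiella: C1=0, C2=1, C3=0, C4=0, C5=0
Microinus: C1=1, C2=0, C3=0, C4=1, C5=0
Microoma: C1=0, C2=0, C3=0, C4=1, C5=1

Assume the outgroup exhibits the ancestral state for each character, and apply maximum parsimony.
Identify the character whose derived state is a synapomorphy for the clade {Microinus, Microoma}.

C4

Character polarity is set by the outgroup: the derived state is whichever differs from the outgroup's state, so for C3 the derived state is '0', and for the remaining characters it is '1'.
C1: derived state '1' in Microinus only — an autapomorphy, so it tells us nothing about relationships among taxa.
Only Ophiella and Stenilis show the derived state '1' for C2, supporting them as a clade.
C3 (derived state '0') is shared by all ingroup taxa — unites the whole ingroup.
C4 (derived state '1') is shared by Microinus and Microoma — a synapomorphy uniting that clade.
C5 (derived state '1') is unique to Microoma (autapomorphy; uninformative for grouping).
Most parsimonious ingroup topology: ((Stenilis,Ophiella),(Microinus,Microoma)).
The clade {Microinus, Microoma} is supported by C4: its derived state '1' occurs in exactly those taxa and in no other taxon (including the outgroup).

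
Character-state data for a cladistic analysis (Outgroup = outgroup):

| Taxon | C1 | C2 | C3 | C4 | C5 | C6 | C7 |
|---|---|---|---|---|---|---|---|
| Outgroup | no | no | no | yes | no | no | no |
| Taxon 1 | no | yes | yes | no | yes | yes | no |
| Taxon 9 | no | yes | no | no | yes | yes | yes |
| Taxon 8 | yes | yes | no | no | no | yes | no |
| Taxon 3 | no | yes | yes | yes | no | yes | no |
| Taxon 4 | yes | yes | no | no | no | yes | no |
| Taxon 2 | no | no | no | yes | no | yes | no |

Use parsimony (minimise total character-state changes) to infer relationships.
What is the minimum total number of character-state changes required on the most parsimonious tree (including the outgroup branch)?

Character polarity is set by the outgroup: the derived state is whichever differs from the outgroup's state, so for C4 the derived state is 'no', and for the remaining characters it is 'yes'.
C1 (derived state 'yes') is shared by Taxon 4 and Taxon 8 — a synapomorphy uniting that clade.
C2 (derived state 'yes') is shared by Taxon 1, Taxon 3, Taxon 4, Taxon 8, and Taxon 9 — a synapomorphy uniting that clade.
C3 groups Taxon 1 and Taxon 3, which is incompatible with the clades supported by the remaining characters; treating it as convergent (homoplasy) costs fewer steps than any alternative tree.
C4: derived state 'no' in Taxon 1, Taxon 4, Taxon 8, and Taxon 9 only — synapomorphy for {Taxon 1, Taxon 4, Taxon 8, Taxon 9}.
Only Taxon 1 and Taxon 9 show the derived state 'yes' for C5, supporting them as a clade.
All ingroup taxa share the derived state 'yes' for C6; it defines the ingroup but does not resolve relationships within it.
C7: derived state 'yes' in Taxon 9 only — an autapomorphy, so it tells us nothing about relationships among taxa.
Most parsimonious ingroup topology: ((((Taxon 1,Taxon 9),(Taxon 8,Taxon 4)),Taxon 3),Taxon 2).
Changes per character on this tree: C1: 1; C2: 1; C3: 2; C4: 1; C5: 1; C6: 1; C7: 1.
Total = 8.

8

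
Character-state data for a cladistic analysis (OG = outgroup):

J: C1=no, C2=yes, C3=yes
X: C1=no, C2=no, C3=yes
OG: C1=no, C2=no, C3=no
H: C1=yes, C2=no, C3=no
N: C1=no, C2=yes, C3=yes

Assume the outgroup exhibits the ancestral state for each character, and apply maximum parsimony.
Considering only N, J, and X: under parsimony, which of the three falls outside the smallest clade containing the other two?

The outgroup has state 'no' for every character, so 'yes' is the derived state throughout.
C1 (derived state 'yes') is unique to H (autapomorphy; uninformative for grouping).
C2: derived state 'yes' in J and N only — synapomorphy for {J, N}.
Only J, N, and X show the derived state 'yes' for C3, supporting them as a clade.
Most parsimonious ingroup topology: (((N,J),X),H).
J and N share a more recent common ancestor with each other than either does with X, so X is the least closely related of the three.

X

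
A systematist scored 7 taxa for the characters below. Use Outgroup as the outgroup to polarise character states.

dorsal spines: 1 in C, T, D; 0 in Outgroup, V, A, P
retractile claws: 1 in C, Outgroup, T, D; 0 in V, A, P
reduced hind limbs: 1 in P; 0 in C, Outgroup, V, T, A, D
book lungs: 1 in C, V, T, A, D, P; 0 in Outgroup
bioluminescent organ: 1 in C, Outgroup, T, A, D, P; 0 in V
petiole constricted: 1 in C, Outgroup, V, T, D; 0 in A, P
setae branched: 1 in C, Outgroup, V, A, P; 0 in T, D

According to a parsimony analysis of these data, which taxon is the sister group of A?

P

Character polarity is set by the outgroup: the derived state is whichever differs from the outgroup's state, so for retractile claws, bioluminescent organ, petiole constricted, setae branched the derived state is '0', and for the remaining characters it is '1'.
dorsal spines (derived state '1') is shared by C, D, and T — a synapomorphy uniting that clade.
retractile claws (derived state '0') is shared by A, P, and V — a synapomorphy uniting that clade.
reduced hind limbs (derived state '1') is unique to P (autapomorphy; uninformative for grouping).
All ingroup taxa share the derived state '1' for book lungs; it defines the ingroup but does not resolve relationships within it.
bioluminescent organ: derived state '0' in V only — an autapomorphy, so it tells us nothing about relationships among taxa.
Only A and P show the derived state '0' for petiole constricted, supporting them as a clade.
setae branched: derived state '0' in D and T only — synapomorphy for {D, T}.
Most parsimonious ingroup topology: ((C,(D,T)),((P,A),V)).
A and P form a cherry on this tree, so they are sister taxa.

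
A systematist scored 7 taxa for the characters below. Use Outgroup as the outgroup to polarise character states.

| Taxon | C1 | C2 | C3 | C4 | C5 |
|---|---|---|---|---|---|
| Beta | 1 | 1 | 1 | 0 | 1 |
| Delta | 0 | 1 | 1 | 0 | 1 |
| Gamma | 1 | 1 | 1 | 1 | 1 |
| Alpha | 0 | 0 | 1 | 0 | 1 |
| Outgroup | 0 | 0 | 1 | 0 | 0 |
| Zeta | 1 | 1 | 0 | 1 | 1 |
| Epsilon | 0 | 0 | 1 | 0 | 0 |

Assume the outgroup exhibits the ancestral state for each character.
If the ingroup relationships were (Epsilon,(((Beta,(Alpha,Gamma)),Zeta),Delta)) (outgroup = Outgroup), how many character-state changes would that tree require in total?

Map each character onto (Epsilon,(((Beta,(Alpha,Gamma)),Zeta),Delta)) (rooted by Outgroup) and count the minimum state changes it requires (Fitch parsimony):
C1: 2; C2: 2; C3: 1; C4: 2; C5: 1.
Total tree length = 8.

8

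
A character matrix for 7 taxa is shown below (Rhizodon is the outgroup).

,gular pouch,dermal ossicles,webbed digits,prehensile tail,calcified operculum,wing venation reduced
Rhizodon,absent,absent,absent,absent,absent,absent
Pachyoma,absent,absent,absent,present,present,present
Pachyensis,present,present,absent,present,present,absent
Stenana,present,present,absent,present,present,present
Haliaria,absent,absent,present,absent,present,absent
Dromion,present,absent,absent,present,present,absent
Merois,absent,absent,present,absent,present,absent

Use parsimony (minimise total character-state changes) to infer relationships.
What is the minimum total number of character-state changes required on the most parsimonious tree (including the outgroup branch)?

7

The outgroup has state 'absent' for every character, so 'present' is the derived state throughout.
Only Dromion, Pachyensis, and Stenana show the derived state 'present' for gular pouch, supporting them as a clade.
dermal ossicles (derived state 'present') is shared by Pachyensis and Stenana — a synapomorphy uniting that clade.
webbed digits (derived state 'present') is shared by Haliaria and Merois — a synapomorphy uniting that clade.
prehensile tail (derived state 'present') is shared by Dromion, Pachyensis, Pachyoma, and Stenana — a synapomorphy uniting that clade.
All ingroup taxa share the derived state 'present' for calcified operculum; it defines the ingroup but does not resolve relationships within it.
wing venation reduced (state 'present') occurs in Pachyoma and Stenana but conflicts with the nesting implied by the other characters — most parsimoniously interpreted as homoplasy.
Most parsimonious ingroup topology: ((Pachyoma,((Pachyensis,Stenana),Dromion)),(Haliaria,Merois)).
Changes per character on this tree: gular pouch: 1; dermal ossicles: 1; webbed digits: 1; prehensile tail: 1; calcified operculum: 1; wing venation reduced: 2.
Total = 7.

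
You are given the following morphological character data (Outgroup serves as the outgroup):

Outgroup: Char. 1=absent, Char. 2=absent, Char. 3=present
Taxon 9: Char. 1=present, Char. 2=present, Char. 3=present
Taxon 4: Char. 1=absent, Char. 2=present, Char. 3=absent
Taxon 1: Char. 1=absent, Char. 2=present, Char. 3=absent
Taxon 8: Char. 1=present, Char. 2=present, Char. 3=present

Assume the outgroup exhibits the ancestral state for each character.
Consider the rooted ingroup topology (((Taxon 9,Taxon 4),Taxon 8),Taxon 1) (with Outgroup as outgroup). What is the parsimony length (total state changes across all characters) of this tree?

Map each character onto (((Taxon 9,Taxon 4),Taxon 8),Taxon 1) (rooted by Outgroup) and count the minimum state changes it requires (Fitch parsimony):
Char. 1: 2; Char. 2: 1; Char. 3: 2.
Total tree length = 5.

5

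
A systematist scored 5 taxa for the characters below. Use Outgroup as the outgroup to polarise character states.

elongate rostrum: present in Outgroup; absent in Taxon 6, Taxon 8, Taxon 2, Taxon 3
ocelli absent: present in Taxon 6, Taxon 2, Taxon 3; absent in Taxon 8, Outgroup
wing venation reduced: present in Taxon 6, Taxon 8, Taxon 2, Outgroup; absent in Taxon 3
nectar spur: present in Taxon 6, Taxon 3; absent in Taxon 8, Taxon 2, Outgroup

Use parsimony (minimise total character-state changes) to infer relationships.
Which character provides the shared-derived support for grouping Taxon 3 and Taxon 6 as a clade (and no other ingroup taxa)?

nectar spur

Character polarity is set by the outgroup: the derived state is whichever differs from the outgroup's state, so for elongate rostrum, wing venation reduced the derived state is 'absent', and for the remaining characters it is 'present'.
All ingroup taxa share the derived state 'absent' for elongate rostrum; it defines the ingroup but does not resolve relationships within it.
Only Taxon 2, Taxon 3, and Taxon 6 show the derived state 'present' for ocelli absent, supporting them as a clade.
wing venation reduced (derived state 'absent') is unique to Taxon 3 (autapomorphy; uninformative for grouping).
nectar spur: derived state 'present' in Taxon 3 and Taxon 6 only — synapomorphy for {Taxon 3, Taxon 6}.
Most parsimonious ingroup topology: (((Taxon 3,Taxon 6),Taxon 2),Taxon 8).
The clade {Taxon 3, Taxon 6} is supported by nectar spur: its derived state 'present' occurs in exactly those taxa and in no other taxon (including the outgroup).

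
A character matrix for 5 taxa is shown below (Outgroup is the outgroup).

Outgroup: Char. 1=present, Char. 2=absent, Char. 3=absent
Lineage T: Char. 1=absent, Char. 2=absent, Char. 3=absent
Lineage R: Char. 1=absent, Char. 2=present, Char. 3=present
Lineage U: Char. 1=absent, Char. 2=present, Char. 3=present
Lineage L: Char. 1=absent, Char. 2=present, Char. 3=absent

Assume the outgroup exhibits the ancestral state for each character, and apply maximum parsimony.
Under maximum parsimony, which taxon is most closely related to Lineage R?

Lineage U

Character polarity is set by the outgroup: the derived state is whichever differs from the outgroup's state, so for Char. 1 the derived state is 'absent', and for the remaining characters it is 'present'.
Char. 1 (derived state 'absent') is shared by all ingroup taxa — unites the whole ingroup.
Char. 2: derived state 'present' in Lineage L, Lineage R, and Lineage U only — synapomorphy for {Lineage L, Lineage R, Lineage U}.
Only Lineage R and Lineage U show the derived state 'present' for Char. 3, supporting them as a clade.
Most parsimonious ingroup topology: (Lineage T,((Lineage R,Lineage U),Lineage L)).
Lineage R and Lineage U form a cherry on this tree, so they are sister taxa.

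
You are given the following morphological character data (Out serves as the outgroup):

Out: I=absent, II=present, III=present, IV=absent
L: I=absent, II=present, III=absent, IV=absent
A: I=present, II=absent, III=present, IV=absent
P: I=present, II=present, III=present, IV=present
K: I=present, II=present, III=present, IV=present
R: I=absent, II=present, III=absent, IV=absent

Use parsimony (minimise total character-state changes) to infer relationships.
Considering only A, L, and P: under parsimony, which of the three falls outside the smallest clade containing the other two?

Character polarity is set by the outgroup: the derived state is whichever differs from the outgroup's state, so for II, III the derived state is 'absent', and for the remaining characters it is 'present'.
I (derived state 'present') is shared by A, K, and P — a synapomorphy uniting that clade.
II (derived state 'absent') is unique to A (autapomorphy; uninformative for grouping).
III (derived state 'absent') is shared by L and R — a synapomorphy uniting that clade.
IV (derived state 'present') is shared by K and P — a synapomorphy uniting that clade.
Most parsimonious ingroup topology: ((L,R),(A,(P,K))).
A and P share a more recent common ancestor with each other than either does with L, so L is the least closely related of the three.

L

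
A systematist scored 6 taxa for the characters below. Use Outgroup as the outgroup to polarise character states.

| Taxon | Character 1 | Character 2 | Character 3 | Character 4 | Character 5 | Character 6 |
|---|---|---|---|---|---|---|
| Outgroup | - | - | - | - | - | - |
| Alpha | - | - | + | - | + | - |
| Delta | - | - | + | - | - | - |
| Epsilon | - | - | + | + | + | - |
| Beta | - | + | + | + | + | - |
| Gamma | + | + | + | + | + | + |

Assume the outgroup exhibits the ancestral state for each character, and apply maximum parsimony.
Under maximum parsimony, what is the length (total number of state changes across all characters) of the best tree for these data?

The outgroup has state '-' for every character, so '+' is the derived state throughout.
Character 1: derived state '+' in Gamma only — an autapomorphy, so it tells us nothing about relationships among taxa.
Character 2 (derived state '+') is shared by Beta and Gamma — a synapomorphy uniting that clade.
All ingroup taxa share the derived state '+' for Character 3; it defines the ingroup but does not resolve relationships within it.
Character 4 (derived state '+') is shared by Beta, Epsilon, and Gamma — a synapomorphy uniting that clade.
Character 5 (derived state '+') is shared by Alpha, Beta, Epsilon, and Gamma — a synapomorphy uniting that clade.
Character 6: derived state '+' in Gamma only — an autapomorphy, so it tells us nothing about relationships among taxa.
Most parsimonious ingroup topology: ((Alpha,(Epsilon,(Beta,Gamma))),Delta).
Changes per character on this tree: Character 1: 1; Character 2: 1; Character 3: 1; Character 4: 1; Character 5: 1; Character 6: 1.
Total = 6.

6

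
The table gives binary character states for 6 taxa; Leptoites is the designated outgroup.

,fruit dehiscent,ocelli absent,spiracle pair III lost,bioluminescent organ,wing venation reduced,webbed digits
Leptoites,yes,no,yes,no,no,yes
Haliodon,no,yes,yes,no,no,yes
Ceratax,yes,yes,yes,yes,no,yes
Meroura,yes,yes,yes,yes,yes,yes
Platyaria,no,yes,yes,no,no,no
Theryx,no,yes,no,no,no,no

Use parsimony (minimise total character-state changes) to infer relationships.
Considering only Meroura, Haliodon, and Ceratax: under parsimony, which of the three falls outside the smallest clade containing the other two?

Haliodon

Character polarity is set by the outgroup: the derived state is whichever differs from the outgroup's state, so for fruit dehiscent, spiracle pair III lost, webbed digits the derived state is 'no', and for the remaining characters it is 'yes'.
fruit dehiscent (derived state 'no') is shared by Haliodon, Platyaria, and Theryx — a synapomorphy uniting that clade.
ocelli absent (derived state 'yes') is shared by all ingroup taxa — unites the whole ingroup.
spiracle pair III lost (derived state 'no') is unique to Theryx (autapomorphy; uninformative for grouping).
bioluminescent organ (derived state 'yes') is shared by Ceratax and Meroura — a synapomorphy uniting that clade.
wing venation reduced: derived state 'yes' in Meroura only — an autapomorphy, so it tells us nothing about relationships among taxa.
Only Platyaria and Theryx show the derived state 'no' for webbed digits, supporting them as a clade.
Most parsimonious ingroup topology: ((Haliodon,(Platyaria,Theryx)),(Ceratax,Meroura)).
Ceratax and Meroura share a more recent common ancestor with each other than either does with Haliodon, so Haliodon is the least closely related of the three.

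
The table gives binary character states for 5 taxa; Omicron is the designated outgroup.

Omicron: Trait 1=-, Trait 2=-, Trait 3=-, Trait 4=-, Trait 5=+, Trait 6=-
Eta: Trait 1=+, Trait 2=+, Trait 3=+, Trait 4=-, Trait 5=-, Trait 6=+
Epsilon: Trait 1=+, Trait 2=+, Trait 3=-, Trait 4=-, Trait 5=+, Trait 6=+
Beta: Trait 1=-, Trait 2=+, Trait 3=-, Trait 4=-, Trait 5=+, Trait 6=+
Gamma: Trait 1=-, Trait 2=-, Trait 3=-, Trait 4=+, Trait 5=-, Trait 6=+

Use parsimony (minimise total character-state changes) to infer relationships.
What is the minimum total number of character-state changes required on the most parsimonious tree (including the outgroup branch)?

Character polarity is set by the outgroup: the derived state is whichever differs from the outgroup's state, so for Trait 5 the derived state is '-', and for the remaining characters it is '+'.
Trait 1: derived state '+' in Epsilon and Eta only — synapomorphy for {Epsilon, Eta}.
Only Beta, Epsilon, and Eta show the derived state '+' for Trait 2, supporting them as a clade.
Trait 3: derived state '+' in Eta only — an autapomorphy, so it tells us nothing about relationships among taxa.
Trait 4: derived state '+' in Gamma only — an autapomorphy, so it tells us nothing about relationships among taxa.
Trait 5 groups Eta and Gamma, which is incompatible with the clades supported by the remaining characters; treating it as convergent (homoplasy) costs fewer steps than any alternative tree.
Trait 6 (derived state '+') is shared by all ingroup taxa — unites the whole ingroup.
Most parsimonious ingroup topology: (((Eta,Epsilon),Beta),Gamma).
Changes per character on this tree: Trait 1: 1; Trait 2: 1; Trait 3: 1; Trait 4: 1; Trait 5: 2; Trait 6: 1.
Total = 7.

7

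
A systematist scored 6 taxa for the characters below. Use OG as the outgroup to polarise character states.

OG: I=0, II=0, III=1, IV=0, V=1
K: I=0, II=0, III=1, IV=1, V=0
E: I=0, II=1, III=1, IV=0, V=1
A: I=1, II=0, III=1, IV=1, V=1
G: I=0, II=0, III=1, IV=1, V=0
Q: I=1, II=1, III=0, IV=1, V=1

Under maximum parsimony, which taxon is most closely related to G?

K

Character polarity is set by the outgroup: the derived state is whichever differs from the outgroup's state, so for III, V the derived state is '0', and for the remaining characters it is '1'.
Only A and Q show the derived state '1' for I, supporting them as a clade.
II groups E and Q, which is incompatible with the clades supported by the remaining characters; treating it as convergent (homoplasy) costs fewer steps than any alternative tree.
III: derived state '0' in Q only — an autapomorphy, so it tells us nothing about relationships among taxa.
Only A, G, K, and Q show the derived state '1' for IV, supporting them as a clade.
V: derived state '0' in G and K only — synapomorphy for {G, K}.
Most parsimonious ingroup topology: (((K,G),(A,Q)),E).
G and K form a cherry on this tree, so they are sister taxa.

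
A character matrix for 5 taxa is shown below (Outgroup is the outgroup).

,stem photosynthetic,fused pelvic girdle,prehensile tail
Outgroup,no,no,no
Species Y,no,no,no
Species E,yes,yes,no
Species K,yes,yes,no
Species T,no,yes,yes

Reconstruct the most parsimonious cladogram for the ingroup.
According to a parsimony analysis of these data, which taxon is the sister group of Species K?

The outgroup has state 'no' for every character, so 'yes' is the derived state throughout.
Only Species E and Species K show the derived state 'yes' for stem photosynthetic, supporting them as a clade.
Only Species E, Species K, and Species T show the derived state 'yes' for fused pelvic girdle, supporting them as a clade.
prehensile tail: derived state 'yes' in Species T only — an autapomorphy, so it tells us nothing about relationships among taxa.
Most parsimonious ingroup topology: (Species Y,((Species E,Species K),Species T)).
Species K and Species E form a cherry on this tree, so they are sister taxa.

Species E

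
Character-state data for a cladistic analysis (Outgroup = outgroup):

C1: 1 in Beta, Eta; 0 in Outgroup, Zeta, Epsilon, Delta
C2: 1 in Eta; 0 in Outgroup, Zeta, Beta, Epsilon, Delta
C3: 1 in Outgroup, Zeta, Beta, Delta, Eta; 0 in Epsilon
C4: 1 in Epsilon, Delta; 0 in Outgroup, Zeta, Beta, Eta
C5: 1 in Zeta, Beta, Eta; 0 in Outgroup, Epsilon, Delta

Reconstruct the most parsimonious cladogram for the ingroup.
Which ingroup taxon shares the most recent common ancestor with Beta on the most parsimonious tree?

Character polarity is set by the outgroup: the derived state is whichever differs from the outgroup's state, so for C3 the derived state is '0', and for the remaining characters it is '1'.
C1: derived state '1' in Beta and Eta only — synapomorphy for {Beta, Eta}.
C2 (derived state '1') is unique to Eta (autapomorphy; uninformative for grouping).
C3: derived state '0' in Epsilon only — an autapomorphy, so it tells us nothing about relationships among taxa.
C4: derived state '1' in Delta and Epsilon only — synapomorphy for {Delta, Epsilon}.
C5: derived state '1' in Beta, Eta, and Zeta only — synapomorphy for {Beta, Eta, Zeta}.
Most parsimonious ingroup topology: ((Zeta,(Beta,Eta)),(Epsilon,Delta)).
Beta and Eta form a cherry on this tree, so they are sister taxa.

Eta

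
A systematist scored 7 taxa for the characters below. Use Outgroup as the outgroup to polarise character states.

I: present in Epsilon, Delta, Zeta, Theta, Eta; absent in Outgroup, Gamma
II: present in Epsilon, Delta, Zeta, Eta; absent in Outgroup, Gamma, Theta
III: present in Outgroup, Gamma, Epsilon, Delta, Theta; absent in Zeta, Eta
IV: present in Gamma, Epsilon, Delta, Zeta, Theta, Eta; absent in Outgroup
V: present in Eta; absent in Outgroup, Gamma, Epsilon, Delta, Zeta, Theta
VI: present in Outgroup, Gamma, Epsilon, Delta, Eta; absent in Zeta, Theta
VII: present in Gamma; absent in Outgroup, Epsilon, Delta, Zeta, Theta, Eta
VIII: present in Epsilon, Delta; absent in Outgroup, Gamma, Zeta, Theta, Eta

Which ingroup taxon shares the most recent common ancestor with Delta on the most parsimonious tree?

Character polarity is set by the outgroup: the derived state is whichever differs from the outgroup's state, so for III, VI the derived state is 'absent', and for the remaining characters it is 'present'.
I (derived state 'present') is shared by Delta, Epsilon, Eta, Theta, and Zeta — a synapomorphy uniting that clade.
II (derived state 'present') is shared by Delta, Epsilon, Eta, and Zeta — a synapomorphy uniting that clade.
III: derived state 'absent' in Eta and Zeta only — synapomorphy for {Eta, Zeta}.
IV (derived state 'present') is shared by all ingroup taxa — unites the whole ingroup.
V (derived state 'present') is unique to Eta (autapomorphy; uninformative for grouping).
VI (state 'absent') occurs in Theta and Zeta but conflicts with the nesting implied by the other characters — most parsimoniously interpreted as homoplasy.
VII: derived state 'present' in Gamma only — an autapomorphy, so it tells us nothing about relationships among taxa.
Only Delta and Epsilon show the derived state 'present' for VIII, supporting them as a clade.
Most parsimonious ingroup topology: (Gamma,(((Epsilon,Delta),(Zeta,Eta)),Theta)).
Delta and Epsilon form a cherry on this tree, so they are sister taxa.

Epsilon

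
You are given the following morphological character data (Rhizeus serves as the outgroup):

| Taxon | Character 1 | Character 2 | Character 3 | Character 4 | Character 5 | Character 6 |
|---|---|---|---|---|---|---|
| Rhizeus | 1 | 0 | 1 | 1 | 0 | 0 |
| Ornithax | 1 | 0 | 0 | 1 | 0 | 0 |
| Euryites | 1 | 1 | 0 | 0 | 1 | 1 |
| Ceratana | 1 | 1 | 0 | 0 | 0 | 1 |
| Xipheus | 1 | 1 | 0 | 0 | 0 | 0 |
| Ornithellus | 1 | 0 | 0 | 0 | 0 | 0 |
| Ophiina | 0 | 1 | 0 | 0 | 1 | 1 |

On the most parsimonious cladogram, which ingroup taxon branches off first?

Ornithax

Character polarity is set by the outgroup: the derived state is whichever differs from the outgroup's state, so for Character 1, Character 3, Character 4 the derived state is '0', and for the remaining characters it is '1'.
Character 1 (derived state '0') is unique to Ophiina (autapomorphy; uninformative for grouping).
Character 2 (derived state '1') is shared by Ceratana, Euryites, Ophiina, and Xipheus — a synapomorphy uniting that clade.
Character 3 (derived state '0') is shared by all ingroup taxa — unites the whole ingroup.
Character 4 (derived state '0') is shared by Ceratana, Euryites, Ophiina, Ornithellus, and Xipheus — a synapomorphy uniting that clade.
Only Euryites and Ophiina show the derived state '1' for Character 5, supporting them as a clade.
Character 6 (derived state '1') is shared by Ceratana, Euryites, and Ophiina — a synapomorphy uniting that clade.
Most parsimonious ingroup topology: (Ornithax,((((Euryites,Ophiina),Ceratana),Xipheus),Ornithellus)).
Ornithax is sister to the clade containing all other ingroup taxa, so it is the earliest-diverging (most basal) ingroup lineage.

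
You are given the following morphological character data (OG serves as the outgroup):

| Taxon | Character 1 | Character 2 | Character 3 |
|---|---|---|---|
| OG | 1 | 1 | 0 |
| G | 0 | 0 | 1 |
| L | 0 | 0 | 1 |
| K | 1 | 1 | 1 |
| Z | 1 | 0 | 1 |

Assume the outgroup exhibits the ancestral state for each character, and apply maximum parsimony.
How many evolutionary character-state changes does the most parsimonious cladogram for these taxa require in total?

Character polarity is set by the outgroup: the derived state is whichever differs from the outgroup's state, so for Character 1, Character 2 the derived state is '0', and for the remaining characters it is '1'.
Character 1 (derived state '0') is shared by G and L — a synapomorphy uniting that clade.
Character 2: derived state '0' in G, L, and Z only — synapomorphy for {G, L, Z}.
All ingroup taxa share the derived state '1' for Character 3; it defines the ingroup but does not resolve relationships within it.
Most parsimonious ingroup topology: (((G,L),Z),K).
Changes per character on this tree: Character 1: 1; Character 2: 1; Character 3: 1.
Total = 3.

3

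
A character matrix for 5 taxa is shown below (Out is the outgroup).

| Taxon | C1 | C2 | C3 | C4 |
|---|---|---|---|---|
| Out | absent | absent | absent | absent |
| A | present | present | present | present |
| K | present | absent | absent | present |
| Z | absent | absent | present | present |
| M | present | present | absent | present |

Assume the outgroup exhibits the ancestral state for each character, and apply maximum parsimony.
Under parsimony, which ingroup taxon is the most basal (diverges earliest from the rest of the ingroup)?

Z

The outgroup has state 'absent' for every character, so 'present' is the derived state throughout.
C1: derived state 'present' in A, K, and M only — synapomorphy for {A, K, M}.
Only A and M show the derived state 'present' for C2, supporting them as a clade.
C3 groups A and Z, which is incompatible with the clades supported by the remaining characters; treating it as convergent (homoplasy) costs fewer steps than any alternative tree.
C4 (derived state 'present') is shared by all ingroup taxa — unites the whole ingroup.
Most parsimonious ingroup topology: (((A,M),K),Z).
Z is sister to the clade containing all other ingroup taxa, so it is the earliest-diverging (most basal) ingroup lineage.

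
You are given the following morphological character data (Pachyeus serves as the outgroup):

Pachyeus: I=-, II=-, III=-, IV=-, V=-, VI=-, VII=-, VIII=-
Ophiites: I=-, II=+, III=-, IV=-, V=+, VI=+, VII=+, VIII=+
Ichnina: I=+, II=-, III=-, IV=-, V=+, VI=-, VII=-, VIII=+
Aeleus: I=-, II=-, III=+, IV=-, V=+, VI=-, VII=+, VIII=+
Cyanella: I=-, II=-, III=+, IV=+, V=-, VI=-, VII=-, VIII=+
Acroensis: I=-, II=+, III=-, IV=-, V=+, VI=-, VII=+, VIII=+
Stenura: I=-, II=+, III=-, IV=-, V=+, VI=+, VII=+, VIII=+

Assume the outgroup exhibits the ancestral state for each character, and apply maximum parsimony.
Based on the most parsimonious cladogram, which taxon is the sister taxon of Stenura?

Ophiites

The outgroup has state '-' for every character, so '+' is the derived state throughout.
I (derived state '+') is unique to Ichnina (autapomorphy; uninformative for grouping).
II (derived state '+') is shared by Acroensis, Ophiites, and Stenura — a synapomorphy uniting that clade.
III (state '+') occurs in Aeleus and Cyanella but conflicts with the nesting implied by the other characters — most parsimoniously interpreted as homoplasy.
IV (derived state '+') is unique to Cyanella (autapomorphy; uninformative for grouping).
V (derived state '+') is shared by Acroensis, Aeleus, Ichnina, Ophiites, and Stenura — a synapomorphy uniting that clade.
VI: derived state '+' in Ophiites and Stenura only — synapomorphy for {Ophiites, Stenura}.
Only Acroensis, Aeleus, Ophiites, and Stenura show the derived state '+' for VII, supporting them as a clade.
VIII (derived state '+') is shared by all ingroup taxa — unites the whole ingroup.
Most parsimonious ingroup topology: (((((Ophiites,Stenura),Acroensis),Aeleus),Ichnina),Cyanella).
Stenura and Ophiites form a cherry on this tree, so they are sister taxa.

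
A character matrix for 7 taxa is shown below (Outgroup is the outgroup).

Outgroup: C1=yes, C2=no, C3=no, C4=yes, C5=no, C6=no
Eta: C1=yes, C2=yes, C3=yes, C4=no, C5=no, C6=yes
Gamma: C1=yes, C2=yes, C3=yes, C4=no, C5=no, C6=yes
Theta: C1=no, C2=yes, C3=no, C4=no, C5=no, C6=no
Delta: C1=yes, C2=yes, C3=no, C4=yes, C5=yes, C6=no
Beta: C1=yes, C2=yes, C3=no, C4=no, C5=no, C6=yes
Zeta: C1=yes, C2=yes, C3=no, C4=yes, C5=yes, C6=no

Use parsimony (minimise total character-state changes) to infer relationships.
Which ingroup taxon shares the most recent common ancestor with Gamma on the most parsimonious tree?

Character polarity is set by the outgroup: the derived state is whichever differs from the outgroup's state, so for C1, C4 the derived state is 'no', and for the remaining characters it is 'yes'.
C1 (derived state 'no') is unique to Theta (autapomorphy; uninformative for grouping).
All ingroup taxa share the derived state 'yes' for C2; it defines the ingroup but does not resolve relationships within it.
C3 (derived state 'yes') is shared by Eta and Gamma — a synapomorphy uniting that clade.
C4 (derived state 'no') is shared by Beta, Eta, Gamma, and Theta — a synapomorphy uniting that clade.
C5 (derived state 'yes') is shared by Delta and Zeta — a synapomorphy uniting that clade.
C6 (derived state 'yes') is shared by Beta, Eta, and Gamma — a synapomorphy uniting that clade.
Most parsimonious ingroup topology: ((((Eta,Gamma),Beta),Theta),(Delta,Zeta)).
Gamma and Eta form a cherry on this tree, so they are sister taxa.

Eta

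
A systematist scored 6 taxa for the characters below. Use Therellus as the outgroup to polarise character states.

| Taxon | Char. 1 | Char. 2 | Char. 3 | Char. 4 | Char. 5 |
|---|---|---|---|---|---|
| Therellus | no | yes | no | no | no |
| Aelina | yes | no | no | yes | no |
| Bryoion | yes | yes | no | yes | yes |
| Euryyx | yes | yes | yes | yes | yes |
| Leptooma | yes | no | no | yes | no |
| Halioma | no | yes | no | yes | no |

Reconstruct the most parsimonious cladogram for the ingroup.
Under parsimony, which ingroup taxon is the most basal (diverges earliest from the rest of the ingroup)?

Halioma

Character polarity is set by the outgroup: the derived state is whichever differs from the outgroup's state, so for Char. 2 the derived state is 'no', and for the remaining characters it is 'yes'.
Only Aelina, Bryoion, Euryyx, and Leptooma show the derived state 'yes' for Char. 1, supporting them as a clade.
Char. 2: derived state 'no' in Aelina and Leptooma only — synapomorphy for {Aelina, Leptooma}.
Char. 3 (derived state 'yes') is unique to Euryyx (autapomorphy; uninformative for grouping).
All ingroup taxa share the derived state 'yes' for Char. 4; it defines the ingroup but does not resolve relationships within it.
Only Bryoion and Euryyx show the derived state 'yes' for Char. 5, supporting them as a clade.
Most parsimonious ingroup topology: (((Aelina,Leptooma),(Bryoion,Euryyx)),Halioma).
Halioma is sister to the clade containing all other ingroup taxa, so it is the earliest-diverging (most basal) ingroup lineage.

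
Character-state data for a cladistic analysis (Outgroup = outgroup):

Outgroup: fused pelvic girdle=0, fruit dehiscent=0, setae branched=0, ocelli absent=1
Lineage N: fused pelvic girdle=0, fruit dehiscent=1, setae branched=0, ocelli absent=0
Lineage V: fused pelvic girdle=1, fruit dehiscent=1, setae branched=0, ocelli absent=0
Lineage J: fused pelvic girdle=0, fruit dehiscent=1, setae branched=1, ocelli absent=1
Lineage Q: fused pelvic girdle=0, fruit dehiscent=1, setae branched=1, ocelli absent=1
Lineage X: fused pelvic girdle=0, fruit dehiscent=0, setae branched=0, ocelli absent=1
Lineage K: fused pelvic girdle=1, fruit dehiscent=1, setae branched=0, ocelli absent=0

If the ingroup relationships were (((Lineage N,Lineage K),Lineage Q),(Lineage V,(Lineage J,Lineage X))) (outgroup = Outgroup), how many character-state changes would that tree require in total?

8

Map each character onto (((Lineage N,Lineage K),Lineage Q),(Lineage V,(Lineage J,Lineage X))) (rooted by Outgroup) and count the minimum state changes it requires (Fitch parsimony):
fused pelvic girdle: 2; fruit dehiscent: 2; setae branched: 2; ocelli absent: 2.
Total tree length = 8.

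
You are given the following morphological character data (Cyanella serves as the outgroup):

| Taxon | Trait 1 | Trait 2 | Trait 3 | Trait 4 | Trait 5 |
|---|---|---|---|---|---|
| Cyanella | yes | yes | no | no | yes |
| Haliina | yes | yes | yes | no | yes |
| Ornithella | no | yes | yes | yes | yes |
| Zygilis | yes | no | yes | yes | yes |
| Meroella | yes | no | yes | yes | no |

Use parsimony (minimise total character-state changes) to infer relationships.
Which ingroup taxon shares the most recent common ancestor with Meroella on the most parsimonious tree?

Character polarity is set by the outgroup: the derived state is whichever differs from the outgroup's state, so for Trait 1, Trait 2, Trait 5 the derived state is 'no', and for the remaining characters it is 'yes'.
Trait 1 (derived state 'no') is unique to Ornithella (autapomorphy; uninformative for grouping).
Trait 2: derived state 'no' in Meroella and Zygilis only — synapomorphy for {Meroella, Zygilis}.
All ingroup taxa share the derived state 'yes' for Trait 3; it defines the ingroup but does not resolve relationships within it.
Trait 4: derived state 'yes' in Meroella, Ornithella, and Zygilis only — synapomorphy for {Meroella, Ornithella, Zygilis}.
Trait 5 (derived state 'no') is unique to Meroella (autapomorphy; uninformative for grouping).
Most parsimonious ingroup topology: ((Ornithella,(Meroella,Zygilis)),Haliina).
Meroella and Zygilis form a cherry on this tree, so they are sister taxa.

Zygilis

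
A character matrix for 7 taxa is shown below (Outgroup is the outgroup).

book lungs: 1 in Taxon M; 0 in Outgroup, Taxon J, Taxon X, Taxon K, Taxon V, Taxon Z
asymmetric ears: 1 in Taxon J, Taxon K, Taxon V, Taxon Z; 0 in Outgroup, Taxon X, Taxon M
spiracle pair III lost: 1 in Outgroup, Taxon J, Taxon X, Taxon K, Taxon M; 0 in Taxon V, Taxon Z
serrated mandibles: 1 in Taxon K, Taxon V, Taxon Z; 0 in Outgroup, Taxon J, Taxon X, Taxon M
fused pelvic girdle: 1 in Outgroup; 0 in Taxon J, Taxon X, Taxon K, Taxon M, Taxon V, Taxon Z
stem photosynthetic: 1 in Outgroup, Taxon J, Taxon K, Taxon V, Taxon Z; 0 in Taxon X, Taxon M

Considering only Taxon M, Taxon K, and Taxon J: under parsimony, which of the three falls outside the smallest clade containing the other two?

Character polarity is set by the outgroup: the derived state is whichever differs from the outgroup's state, so for spiracle pair III lost, fused pelvic girdle, stem photosynthetic the derived state is '0', and for the remaining characters it is '1'.
book lungs: derived state '1' in Taxon M only — an autapomorphy, so it tells us nothing about relationships among taxa.
asymmetric ears: derived state '1' in Taxon J, Taxon K, Taxon V, and Taxon Z only — synapomorphy for {Taxon J, Taxon K, Taxon V, Taxon Z}.
Only Taxon V and Taxon Z show the derived state '0' for spiracle pair III lost, supporting them as a clade.
serrated mandibles (derived state '1') is shared by Taxon K, Taxon V, and Taxon Z — a synapomorphy uniting that clade.
fused pelvic girdle (derived state '0') is shared by all ingroup taxa — unites the whole ingroup.
stem photosynthetic (derived state '0') is shared by Taxon M and Taxon X — a synapomorphy uniting that clade.
Most parsimonious ingroup topology: ((Taxon J,(Taxon K,(Taxon V,Taxon Z))),(Taxon X,Taxon M)).
Taxon K and Taxon J share a more recent common ancestor with each other than either does with Taxon M, so Taxon M is the least closely related of the three.

Taxon M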